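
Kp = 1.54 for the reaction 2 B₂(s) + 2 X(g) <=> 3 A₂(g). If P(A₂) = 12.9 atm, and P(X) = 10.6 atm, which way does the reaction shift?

(B₂ is a pure solid — omitted from Qp.)
Qp = P(A₂)³ / P(X)² = (12.9)³ / (10.6)² = 19.1
Qp = 19.1 > Kp = 1.54, so the reverse reaction proceeds.

in the reverse direction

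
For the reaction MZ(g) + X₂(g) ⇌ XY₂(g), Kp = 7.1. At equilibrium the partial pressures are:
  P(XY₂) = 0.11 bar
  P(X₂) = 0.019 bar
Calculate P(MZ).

At equilibrium, Kp = P(XY₂) / (P(MZ)·P(X₂)) = 7.1.
(0.11) / ((P(MZ))·(0.019)) = 7.1
P(MZ) = 0.815 = 0.82 bar

P(MZ) = 0.82 bar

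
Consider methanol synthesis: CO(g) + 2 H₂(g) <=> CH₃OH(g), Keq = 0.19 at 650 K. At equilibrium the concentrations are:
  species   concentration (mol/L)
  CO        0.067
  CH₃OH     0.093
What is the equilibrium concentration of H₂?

[H₂] = 2.7 mol/L

At equilibrium, Keq = [CH₃OH] / ([CO]·[H₂]²) = 0.19.
(0.093) / ((0.067)·([H₂])²) = 0.19
[H₂]² = 7.31 ⇒ [H₂] = 2.7 mol/L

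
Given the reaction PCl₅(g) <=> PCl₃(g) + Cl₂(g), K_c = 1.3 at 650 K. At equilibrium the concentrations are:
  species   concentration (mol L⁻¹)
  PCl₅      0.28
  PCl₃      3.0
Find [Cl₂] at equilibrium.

At equilibrium, K_c = [PCl₃]·[Cl₂] / [PCl₅] = 1.3.
(3.0)·([Cl₂]) / (0.28) = 1.3
[Cl₂] = 0.121 = 0.12 mol L⁻¹

[Cl₂] = 0.12 mol L⁻¹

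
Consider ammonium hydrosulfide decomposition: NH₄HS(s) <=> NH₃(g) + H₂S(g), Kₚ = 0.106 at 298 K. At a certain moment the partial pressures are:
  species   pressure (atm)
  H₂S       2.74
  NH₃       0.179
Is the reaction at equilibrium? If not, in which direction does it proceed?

reverse (toward reactants)

(NH₄HS is a pure solid — omitted from Qₚ.)
Qₚ = P(NH₃)·P(H₂S) = (0.179)·(2.74) = 0.490
Qₚ = 0.490 > Kₚ = 0.106, so the reverse reaction proceeds.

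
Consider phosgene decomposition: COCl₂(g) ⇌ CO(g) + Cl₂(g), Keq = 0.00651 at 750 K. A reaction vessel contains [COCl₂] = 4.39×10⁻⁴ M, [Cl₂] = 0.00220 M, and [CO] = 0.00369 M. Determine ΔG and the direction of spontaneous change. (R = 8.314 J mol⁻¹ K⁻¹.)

ΔG = 6.51 kJ/mol; the forward reaction is non-spontaneous

Q = [CO]·[Cl₂] / [COCl₂] = (0.00369)·(0.00220) / (4.39×10⁻⁴) = 0.0185
ΔG = RT ln(Q/Keq) = (8.314 J mol⁻¹ K⁻¹)(750 K) × ln(0.0185/0.00651)
   = (6.236 kJ/mol)(1.044) = 6.51 kJ/mol
ΔG > 0, so the forward reaction is non-spontaneous (proceeds in reverse).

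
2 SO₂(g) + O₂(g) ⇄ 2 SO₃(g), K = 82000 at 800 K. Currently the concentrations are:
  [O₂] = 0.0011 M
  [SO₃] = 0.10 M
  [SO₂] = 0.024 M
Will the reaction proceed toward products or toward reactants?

forward (toward products)

Q = [SO₃]² / ([SO₂]²·[O₂]) = (0.10)² / ((0.024)²·(0.0011)) = 16000
Q = 16000 < K = 82000, so the forward reaction proceeds.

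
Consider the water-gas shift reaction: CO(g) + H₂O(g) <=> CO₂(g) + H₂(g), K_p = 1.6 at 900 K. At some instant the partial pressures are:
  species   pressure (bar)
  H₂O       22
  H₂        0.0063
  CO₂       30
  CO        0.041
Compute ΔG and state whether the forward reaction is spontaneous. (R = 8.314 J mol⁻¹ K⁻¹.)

ΔG = -15.2 kJ/mol; the forward reaction is spontaneous

Q_p = P(CO₂)·P(H₂) / (P(CO)·P(H₂O)) = (30)·(0.0063) / ((0.041)·(22)) = 0.210
ΔG = RT ln(Q_p/K_p) = (8.314 J mol⁻¹ K⁻¹)(900 K) × ln(0.210/1.6)
   = (7.483 kJ/mol)(-2.031) = -15.2 kJ/mol
ΔG < 0, so the forward reaction is spontaneous (proceeds forward).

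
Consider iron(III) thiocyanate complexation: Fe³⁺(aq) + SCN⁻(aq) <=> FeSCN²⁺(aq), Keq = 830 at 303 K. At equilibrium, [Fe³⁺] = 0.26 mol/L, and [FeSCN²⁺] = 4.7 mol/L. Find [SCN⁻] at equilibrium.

At equilibrium, Keq = [FeSCN²⁺] / ([Fe³⁺]·[SCN⁻]) = 830.
(4.7) / ((0.26)·([SCN⁻])) = 830
[SCN⁻] = 0.0218 = 0.022 mol/L

[SCN⁻] = 0.022 mol/L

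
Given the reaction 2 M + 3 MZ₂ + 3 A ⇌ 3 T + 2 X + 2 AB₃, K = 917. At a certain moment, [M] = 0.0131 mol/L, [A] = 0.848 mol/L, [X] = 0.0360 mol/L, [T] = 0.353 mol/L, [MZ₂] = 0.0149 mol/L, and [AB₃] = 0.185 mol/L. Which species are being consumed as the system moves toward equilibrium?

T, X, AB₃ (products)

Q = [T]³·[X]²·[AB₃]² / ([M]²·[MZ₂]³·[A]³) = (0.353)³·(0.0360)²·(0.185)² / ((0.0131)²·(0.0149)³·(0.848)³) = 5640
Q = 5640 > K = 917: net reverse reaction.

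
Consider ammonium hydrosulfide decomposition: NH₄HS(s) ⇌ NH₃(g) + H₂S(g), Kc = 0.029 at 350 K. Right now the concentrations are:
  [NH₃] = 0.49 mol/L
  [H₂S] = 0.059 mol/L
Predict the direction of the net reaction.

neither direction; the system is at equilibrium

(NH₄HS is a pure solid — omitted from Qc.)
Qc = [NH₃]·[H₂S] = (0.49)·(0.059) = 0.029
Qc = 0.029 = Kc, so the system is already at equilibrium.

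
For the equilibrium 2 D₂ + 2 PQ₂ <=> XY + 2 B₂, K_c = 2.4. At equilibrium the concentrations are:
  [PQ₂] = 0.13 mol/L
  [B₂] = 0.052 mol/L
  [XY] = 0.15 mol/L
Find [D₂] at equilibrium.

[D₂] = 0.10 mol/L

At equilibrium, K_c = [XY]·[B₂]² / ([D₂]²·[PQ₂]²) = 2.4.
(0.15)·(0.052)² / (([D₂])²·(0.13)²) = 2.4
[D₂]² = 0.0100 ⇒ [D₂] = 0.10 mol/L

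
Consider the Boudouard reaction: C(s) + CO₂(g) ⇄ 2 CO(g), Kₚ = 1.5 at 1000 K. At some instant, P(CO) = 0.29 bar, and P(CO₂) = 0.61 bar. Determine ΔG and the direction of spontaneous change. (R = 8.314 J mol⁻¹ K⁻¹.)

ΔG = -19.8 kJ/mol; the forward reaction is spontaneous

(C is a pure solid — omitted from Qₚ.)
Qₚ = P(CO)² / P(CO₂) = (0.29)² / (0.61) = 0.138
ΔG = RT ln(Qₚ/Kₚ) = (8.314 J mol⁻¹ K⁻¹)(1000 K) × ln(0.138/1.5)
   = (8.314 kJ/mol)(-2.386) = -19.8 kJ/mol
ΔG < 0, so the forward reaction is spontaneous (proceeds forward).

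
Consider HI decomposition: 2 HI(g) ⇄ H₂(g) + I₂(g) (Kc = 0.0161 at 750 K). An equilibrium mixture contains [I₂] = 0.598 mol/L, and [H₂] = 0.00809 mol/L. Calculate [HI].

[HI] = 0.548 mol/L

At equilibrium, Kc = [H₂]·[I₂] / [HI]² = 0.0161.
(0.00809)·(0.598) / ([HI])² = 0.0161
[HI]² = 0.300 ⇒ [HI] = 0.548 mol/L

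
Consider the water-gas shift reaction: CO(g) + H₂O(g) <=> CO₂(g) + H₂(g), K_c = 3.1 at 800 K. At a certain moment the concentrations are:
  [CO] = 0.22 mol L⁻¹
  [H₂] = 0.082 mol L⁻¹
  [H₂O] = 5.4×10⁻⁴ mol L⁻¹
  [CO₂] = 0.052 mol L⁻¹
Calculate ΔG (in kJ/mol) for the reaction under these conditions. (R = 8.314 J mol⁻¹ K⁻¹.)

ΔG = 16.3 kJ/mol

Q_c = [CO₂]·[H₂] / ([CO]·[H₂O]) = (0.052)·(0.082) / ((0.22)·(5.4×10⁻⁴)) = 35.9
ΔG = RT ln(Q_c/K_c) = (8.314 J mol⁻¹ K⁻¹)(800 K) × ln(35.9/3.1)
   = (6.651 kJ/mol)(2.449) = 16.3 kJ/mol
ΔG > 0, so the forward reaction is non-spontaneous (proceeds in reverse).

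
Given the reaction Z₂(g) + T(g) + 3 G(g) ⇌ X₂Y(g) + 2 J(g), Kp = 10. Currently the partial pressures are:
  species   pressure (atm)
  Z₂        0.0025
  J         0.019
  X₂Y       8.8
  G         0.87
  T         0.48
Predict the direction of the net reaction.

in the forward direction

Qp = P(X₂Y)·P(J)² / (P(Z₂)·P(T)·P(G)³) = (8.8)·(0.019)² / ((0.0025)·(0.48)·(0.87)³) = 4.0
Qp = 4.0 < Kp = 10, so the forward reaction proceeds.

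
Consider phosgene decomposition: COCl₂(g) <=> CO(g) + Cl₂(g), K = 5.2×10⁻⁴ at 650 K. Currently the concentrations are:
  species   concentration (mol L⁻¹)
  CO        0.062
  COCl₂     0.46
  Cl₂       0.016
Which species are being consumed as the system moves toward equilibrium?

Q = [CO]·[Cl₂] / [COCl₂] = (0.062)·(0.016) / (0.46) = 0.0022
Q = 0.0022 > K = 5.2×10⁻⁴: net reverse reaction.

CO, Cl₂ (products)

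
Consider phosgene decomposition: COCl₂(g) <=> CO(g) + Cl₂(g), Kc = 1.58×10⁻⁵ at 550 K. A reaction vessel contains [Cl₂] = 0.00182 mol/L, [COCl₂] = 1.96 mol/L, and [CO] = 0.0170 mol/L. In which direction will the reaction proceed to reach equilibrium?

Qc = [CO]·[Cl₂] / [COCl₂] = (0.0170)·(0.00182) / (1.96) = 1.58×10⁻⁵
Qc = 1.58×10⁻⁵ = Kc, so the system is already at equilibrium.

at equilibrium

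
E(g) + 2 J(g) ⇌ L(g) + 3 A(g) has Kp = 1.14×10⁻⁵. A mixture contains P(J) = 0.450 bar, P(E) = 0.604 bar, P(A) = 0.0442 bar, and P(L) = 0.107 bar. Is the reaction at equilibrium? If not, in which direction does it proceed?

to the left

Qp = P(L)·P(A)³ / (P(E)·P(J)²) = (0.107)·(0.0442)³ / ((0.604)·(0.450)²) = 7.55×10⁻⁵
Qp = 7.55×10⁻⁵ > Kp = 1.14×10⁻⁵, so the reverse reaction proceeds.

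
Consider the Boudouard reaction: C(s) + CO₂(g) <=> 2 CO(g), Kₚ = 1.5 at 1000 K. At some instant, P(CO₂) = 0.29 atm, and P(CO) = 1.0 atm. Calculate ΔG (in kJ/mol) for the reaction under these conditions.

(C is a pure solid — omitted from Qₚ.)
Qₚ = P(CO)² / P(CO₂) = (1.0)² / (0.29) = 3.45
ΔG = RT ln(Qₚ/Kₚ) = (8.314 J mol⁻¹ K⁻¹)(1000 K) × ln(3.45/1.5)
   = (8.314 kJ/mol)(0.8329) = 6.92 kJ/mol
ΔG > 0, so the forward reaction is non-spontaneous (proceeds in reverse).

ΔG = 6.92 kJ/mol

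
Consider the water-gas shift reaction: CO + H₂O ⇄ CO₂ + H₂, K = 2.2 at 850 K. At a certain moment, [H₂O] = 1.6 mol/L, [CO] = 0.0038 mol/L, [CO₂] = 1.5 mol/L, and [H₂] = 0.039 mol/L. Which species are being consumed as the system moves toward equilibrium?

Q = [CO₂]·[H₂] / ([CO]·[H₂O]) = (1.5)·(0.039) / ((0.0038)·(1.6)) = 9.6
Q = 9.6 > K = 2.2: net reverse reaction.

CO₂, H₂ (products)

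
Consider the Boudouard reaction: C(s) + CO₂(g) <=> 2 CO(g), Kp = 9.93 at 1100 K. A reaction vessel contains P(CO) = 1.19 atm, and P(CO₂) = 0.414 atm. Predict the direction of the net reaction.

toward products

(C is a pure solid — omitted from Qp.)
Qp = P(CO)² / P(CO₂) = (1.19)² / (0.414) = 3.42
Qp = 3.42 < Kp = 9.93, so the forward reaction proceeds.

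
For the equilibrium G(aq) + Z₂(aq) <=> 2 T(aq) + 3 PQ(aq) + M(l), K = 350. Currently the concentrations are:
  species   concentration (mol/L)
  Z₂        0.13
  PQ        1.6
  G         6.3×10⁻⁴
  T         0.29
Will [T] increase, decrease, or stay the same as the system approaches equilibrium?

decrease

(M is a pure liquid — omitted from Q.)
Q = [T]²·[PQ]³ / ([G]·[Z₂]) = (0.29)²·(1.6)³ / ((6.3×10⁻⁴)·(0.13)) = 4200
Q = 4200 > K = 350: net reverse reaction.
T is a product, so it decreases.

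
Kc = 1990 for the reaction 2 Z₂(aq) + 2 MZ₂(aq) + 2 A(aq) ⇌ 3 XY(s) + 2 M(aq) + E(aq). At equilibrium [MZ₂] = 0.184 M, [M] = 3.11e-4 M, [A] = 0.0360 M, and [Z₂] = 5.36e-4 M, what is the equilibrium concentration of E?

(XY is a pure solid — omitted from Kc.)
At equilibrium, Kc = [M]²·[E] / ([Z₂]²·[MZ₂]²·[A]²) = 1990.
(3.11e-4)²·([E]) / ((5.36e-4)²·(0.184)²·(0.0360)²) = 1990
[E] = 0.259 M

[E] = 0.259 M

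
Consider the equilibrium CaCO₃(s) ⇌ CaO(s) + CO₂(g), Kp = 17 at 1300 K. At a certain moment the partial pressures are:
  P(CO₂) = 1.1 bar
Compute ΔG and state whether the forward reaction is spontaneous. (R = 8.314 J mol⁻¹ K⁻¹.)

ΔG = -29.6 kJ/mol; the forward reaction is spontaneous

(CaCO₃, CaO are pure solids — omitted from Qp.)
Qp = P(CO₂) = 1.10
ΔG = RT ln(Qp/Kp) = (8.314 J mol⁻¹ K⁻¹)(1300 K) × ln(1.10/17)
   = (10.81 kJ/mol)(-2.738) = -29.6 kJ/mol
ΔG < 0, so the forward reaction is spontaneous (proceeds forward).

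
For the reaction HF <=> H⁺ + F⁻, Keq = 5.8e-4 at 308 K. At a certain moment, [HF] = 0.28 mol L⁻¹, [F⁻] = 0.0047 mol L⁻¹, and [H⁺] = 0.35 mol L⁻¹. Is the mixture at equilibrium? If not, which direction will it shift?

no; Q > K, reaction proceeds in reverse

Q = [H⁺]·[F⁻] / [HF] = (0.35)·(0.0047) / (0.28) = 0.0059
Q = 0.0059 > Keq = 5.8e-4: net reverse reaction.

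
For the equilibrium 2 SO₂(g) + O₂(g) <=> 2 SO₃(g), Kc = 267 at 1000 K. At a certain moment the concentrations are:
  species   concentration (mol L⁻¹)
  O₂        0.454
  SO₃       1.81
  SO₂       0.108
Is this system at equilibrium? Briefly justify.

no; Q > K, reaction proceeds in reverse

Qc = [SO₃]² / ([SO₂]²·[O₂]) = (1.81)² / ((0.108)²·(0.454)) = 619
Qc = 619 > Kc = 267: net reverse reaction.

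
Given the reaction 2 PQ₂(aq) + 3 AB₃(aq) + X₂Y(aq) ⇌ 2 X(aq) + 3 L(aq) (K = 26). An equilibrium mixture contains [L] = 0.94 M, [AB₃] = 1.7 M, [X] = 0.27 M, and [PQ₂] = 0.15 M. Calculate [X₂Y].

[X₂Y] = 0.021 M

At equilibrium, K = [X]²·[L]³ / ([PQ₂]²·[AB₃]³·[X₂Y]) = 26.
(0.27)²·(0.94)³ / ((0.15)²·(1.7)³·([X₂Y])) = 26
[X₂Y] = 0.0211 = 0.021 M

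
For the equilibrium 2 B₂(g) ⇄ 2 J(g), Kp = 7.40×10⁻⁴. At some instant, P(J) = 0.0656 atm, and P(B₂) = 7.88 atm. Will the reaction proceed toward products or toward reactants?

Qp = P(J)² / P(B₂)² = (0.0656)² / (7.88)² = 6.93×10⁻⁵
Qp = 6.93×10⁻⁵ < Kp = 7.40×10⁻⁴, so the forward reaction proceeds.

forward (toward products)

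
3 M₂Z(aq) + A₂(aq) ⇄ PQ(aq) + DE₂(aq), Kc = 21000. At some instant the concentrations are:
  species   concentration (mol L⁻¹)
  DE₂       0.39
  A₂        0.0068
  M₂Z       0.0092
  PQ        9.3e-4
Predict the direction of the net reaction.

Qc = [PQ]·[DE₂] / ([M₂Z]³·[A₂]) = (9.3e-4)·(0.39) / ((0.0092)³·(0.0068)) = 68000
Qc = 68000 > Kc = 21000, so the reverse reaction proceeds.

toward reactants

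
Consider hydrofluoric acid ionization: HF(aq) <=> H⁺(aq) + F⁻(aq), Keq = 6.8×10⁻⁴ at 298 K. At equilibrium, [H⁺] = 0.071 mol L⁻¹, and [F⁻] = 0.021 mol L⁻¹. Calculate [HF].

At equilibrium, Keq = [H⁺]·[F⁻] / [HF] = 6.8×10⁻⁴.
(0.071)·(0.021) / ([HF]) = 6.8×10⁻⁴
[HF] = 2.19 = 2.2 mol L⁻¹

[HF] = 2.2 mol L⁻¹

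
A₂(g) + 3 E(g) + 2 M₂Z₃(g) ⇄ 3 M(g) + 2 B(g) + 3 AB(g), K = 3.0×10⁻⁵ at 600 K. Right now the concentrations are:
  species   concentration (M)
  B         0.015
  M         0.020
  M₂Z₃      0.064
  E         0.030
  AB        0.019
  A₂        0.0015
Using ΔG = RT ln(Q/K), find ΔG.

ΔG = 4.53 kJ/mol

Q = [M]³·[B]²·[AB]³ / ([A₂]·[E]³·[M₂Z₃]²) = (0.020)³·(0.015)²·(0.019)³ / ((0.0015)·(0.030)³·(0.064)²) = 7.44×10⁻⁵
ΔG = RT ln(Q/K) = (8.314 J mol⁻¹ K⁻¹)(600 K) × ln(7.44×10⁻⁵/3.0×10⁻⁵)
   = (4.988 kJ/mol)(0.9083) = 4.53 kJ/mol
ΔG > 0, so the forward reaction is non-spontaneous (proceeds in reverse).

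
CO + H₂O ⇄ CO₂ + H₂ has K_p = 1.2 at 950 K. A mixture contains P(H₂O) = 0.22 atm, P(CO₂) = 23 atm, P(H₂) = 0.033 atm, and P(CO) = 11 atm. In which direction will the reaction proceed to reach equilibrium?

to the right

Q_p = P(CO₂)·P(H₂) / (P(CO)·P(H₂O)) = (23)·(0.033) / ((11)·(0.22)) = 0.31
Q_p = 0.31 < K_p = 1.2, so the forward reaction proceeds.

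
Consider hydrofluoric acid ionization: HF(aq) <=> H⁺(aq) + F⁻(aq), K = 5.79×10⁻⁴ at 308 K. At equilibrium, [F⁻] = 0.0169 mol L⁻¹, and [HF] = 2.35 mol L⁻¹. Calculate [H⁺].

At equilibrium, K = [H⁺]·[F⁻] / [HF] = 5.79×10⁻⁴.
([H⁺])·(0.0169) / (2.35) = 5.79×10⁻⁴
[H⁺] = 0.0805 mol L⁻¹

[H⁺] = 0.0805 mol L⁻¹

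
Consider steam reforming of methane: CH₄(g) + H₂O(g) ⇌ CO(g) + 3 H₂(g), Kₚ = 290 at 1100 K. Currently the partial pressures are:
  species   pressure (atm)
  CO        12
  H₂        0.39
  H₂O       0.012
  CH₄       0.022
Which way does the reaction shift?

Qₚ = P(CO)·P(H₂)³ / (P(CH₄)·P(H₂O)) = (12)·(0.39)³ / ((0.022)·(0.012)) = 2700
Qₚ = 2700 > Kₚ = 290, so the reverse reaction proceeds.

toward reactants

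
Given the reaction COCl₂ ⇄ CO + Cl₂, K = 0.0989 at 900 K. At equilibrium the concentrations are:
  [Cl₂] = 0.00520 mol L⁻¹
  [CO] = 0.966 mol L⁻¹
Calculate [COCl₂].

At equilibrium, K = [CO]·[Cl₂] / [COCl₂] = 0.0989.
(0.966)·(0.00520) / ([COCl₂]) = 0.0989
[COCl₂] = 0.0508 mol L⁻¹

[COCl₂] = 0.0508 mol L⁻¹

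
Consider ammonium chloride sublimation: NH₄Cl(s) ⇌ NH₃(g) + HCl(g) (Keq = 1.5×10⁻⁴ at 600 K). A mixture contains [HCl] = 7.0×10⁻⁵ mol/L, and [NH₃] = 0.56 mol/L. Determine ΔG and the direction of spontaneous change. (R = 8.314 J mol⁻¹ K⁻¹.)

ΔG = -6.69 kJ/mol; the forward reaction is spontaneous

(NH₄Cl is a pure solid — omitted from Q.)
Q = [NH₃]·[HCl] = (0.56)·(7.0×10⁻⁵) = 3.92×10⁻⁵
ΔG = RT ln(Q/Keq) = (8.314 J mol⁻¹ K⁻¹)(600 K) × ln(3.92×10⁻⁵/1.5×10⁻⁴)
   = (4.988 kJ/mol)(-1.342) = -6.69 kJ/mol
ΔG < 0, so the forward reaction is spontaneous (proceeds forward).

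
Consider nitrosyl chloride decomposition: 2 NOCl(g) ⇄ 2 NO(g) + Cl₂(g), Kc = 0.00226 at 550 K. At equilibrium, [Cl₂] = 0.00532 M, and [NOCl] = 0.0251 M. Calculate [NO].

At equilibrium, Kc = [NO]²·[Cl₂] / [NOCl]² = 0.00226.
([NO])²·(0.00532) / (0.0251)² = 0.00226
[NO]² = 2.68×10⁻⁴ ⇒ [NO] = 0.0164 M

[NO] = 0.0164 M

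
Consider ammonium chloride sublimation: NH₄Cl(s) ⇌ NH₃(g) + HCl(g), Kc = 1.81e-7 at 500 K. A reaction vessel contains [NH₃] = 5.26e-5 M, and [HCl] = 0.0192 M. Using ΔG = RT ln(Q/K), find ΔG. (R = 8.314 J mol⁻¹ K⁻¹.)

(NH₄Cl is a pure solid — omitted from Qc.)
Qc = [NH₃]·[HCl] = (5.26e-5)·(0.0192) = 1.01e-6
ΔG = RT ln(Qc/Kc) = (8.314 J mol⁻¹ K⁻¹)(500 K) × ln(1.01e-6/1.81e-7)
   = (4.157 kJ/mol)(1.719) = 7.15 kJ/mol
ΔG > 0, so the forward reaction is non-spontaneous (proceeds in reverse).

ΔG = 7.15 kJ/mol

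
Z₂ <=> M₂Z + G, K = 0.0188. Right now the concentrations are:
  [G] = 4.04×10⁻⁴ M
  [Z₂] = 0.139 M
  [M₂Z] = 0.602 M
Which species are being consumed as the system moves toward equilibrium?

Z₂ (reactants)

Q = [M₂Z]·[G] / [Z₂] = (0.602)·(4.04×10⁻⁴) / (0.139) = 0.00175
Q = 0.00175 < K = 0.0188: net forward reaction.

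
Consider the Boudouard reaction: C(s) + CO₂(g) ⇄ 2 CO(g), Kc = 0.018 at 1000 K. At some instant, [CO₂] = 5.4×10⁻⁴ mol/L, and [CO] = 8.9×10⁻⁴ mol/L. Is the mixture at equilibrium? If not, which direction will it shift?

(C is a pure solid — omitted from Qc.)
Qc = [CO]² / [CO₂] = (8.9×10⁻⁴)² / (5.4×10⁻⁴) = 0.0015
Qc = 0.0015 < Kc = 0.018: net forward reaction.

no; Q < K, reaction proceeds forward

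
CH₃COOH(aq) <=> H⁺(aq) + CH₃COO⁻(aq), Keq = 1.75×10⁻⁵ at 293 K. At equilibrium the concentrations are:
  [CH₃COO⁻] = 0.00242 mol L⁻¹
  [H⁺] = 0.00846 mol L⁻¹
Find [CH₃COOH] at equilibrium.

At equilibrium, Keq = [H⁺]·[CH₃COO⁻] / [CH₃COOH] = 1.75×10⁻⁵.
(0.00846)·(0.00242) / ([CH₃COOH]) = 1.75×10⁻⁵
[CH₃COOH] = 1.17 mol L⁻¹

[CH₃COOH] = 1.17 mol L⁻¹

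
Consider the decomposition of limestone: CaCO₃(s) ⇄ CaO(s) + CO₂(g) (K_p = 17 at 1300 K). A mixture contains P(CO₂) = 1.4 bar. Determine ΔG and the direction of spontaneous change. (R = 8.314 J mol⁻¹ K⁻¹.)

(CaCO₃, CaO are pure solids — omitted from Q_p.)
Q_p = P(CO₂) = 1.40
ΔG = RT ln(Q_p/K_p) = (8.314 J mol⁻¹ K⁻¹)(1300 K) × ln(1.40/17)
   = (10.81 kJ/mol)(-2.497) = -27.0 kJ/mol
ΔG < 0, so the forward reaction is spontaneous (proceeds forward).

ΔG = -27.0 kJ/mol; the forward reaction is spontaneous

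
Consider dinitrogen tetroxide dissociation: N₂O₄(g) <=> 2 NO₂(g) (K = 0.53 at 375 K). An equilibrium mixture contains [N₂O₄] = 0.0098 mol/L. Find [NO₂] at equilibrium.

At equilibrium, K = [NO₂]² / [N₂O₄] = 0.53.
([NO₂])² / (0.0098) = 0.53
[NO₂]² = 0.00519 ⇒ [NO₂] = 0.072 mol/L

[NO₂] = 0.072 mol/L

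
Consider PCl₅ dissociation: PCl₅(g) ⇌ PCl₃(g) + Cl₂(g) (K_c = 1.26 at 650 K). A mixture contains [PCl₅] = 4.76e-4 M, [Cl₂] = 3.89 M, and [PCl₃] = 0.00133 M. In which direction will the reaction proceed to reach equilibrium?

reverse (toward reactants)

Q_c = [PCl₃]·[Cl₂] / [PCl₅] = (0.00133)·(3.89) / (4.76e-4) = 10.9
Q_c = 10.9 > K_c = 1.26, so the reverse reaction proceeds.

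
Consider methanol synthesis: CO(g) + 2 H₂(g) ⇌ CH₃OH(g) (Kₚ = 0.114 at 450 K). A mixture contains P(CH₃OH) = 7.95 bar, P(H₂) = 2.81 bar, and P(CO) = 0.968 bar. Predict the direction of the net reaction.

toward reactants

Qₚ = P(CH₃OH) / (P(CO)·P(H₂)²) = (7.95) / ((0.968)·(2.81)²) = 1.04
Qₚ = 1.04 > Kₚ = 0.114, so the reverse reaction proceeds.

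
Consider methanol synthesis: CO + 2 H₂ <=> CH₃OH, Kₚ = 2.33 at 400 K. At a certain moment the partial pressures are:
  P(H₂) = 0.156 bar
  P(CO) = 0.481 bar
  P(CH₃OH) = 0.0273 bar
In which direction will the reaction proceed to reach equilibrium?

Qₚ = P(CH₃OH) / (P(CO)·P(H₂)²) = (0.0273) / ((0.481)·(0.156)²) = 2.33
Qₚ = 2.33 = Kₚ, so the system is already at equilibrium.

neither direction; the system is at equilibrium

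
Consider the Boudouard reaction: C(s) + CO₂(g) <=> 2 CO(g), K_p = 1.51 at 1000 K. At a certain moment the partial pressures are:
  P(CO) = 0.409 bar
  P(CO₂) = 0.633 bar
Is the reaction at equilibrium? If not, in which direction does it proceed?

toward products

(C is a pure solid — omitted from Q_p.)
Q_p = P(CO)² / P(CO₂) = (0.409)² / (0.633) = 0.264
Q_p = 0.264 < K_p = 1.51, so the forward reaction proceeds.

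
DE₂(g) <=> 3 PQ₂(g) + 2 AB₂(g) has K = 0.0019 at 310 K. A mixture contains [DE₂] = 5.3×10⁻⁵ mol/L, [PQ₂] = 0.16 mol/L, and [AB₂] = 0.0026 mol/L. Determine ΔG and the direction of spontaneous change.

Q = [PQ₂]³·[AB₂]² / [DE₂] = (0.16)³·(0.0026)² / (5.3×10⁻⁵) = 5.22×10⁻⁴
ΔG = RT ln(Q/K) = (8.314 J mol⁻¹ K⁻¹)(310 K) × ln(5.22×10⁻⁴/0.0019)
   = (2.577 kJ/mol)(-1.292) = -3.33 kJ/mol
ΔG < 0, so the forward reaction is spontaneous (proceeds forward).

ΔG = -3.33 kJ/mol; the forward reaction is spontaneous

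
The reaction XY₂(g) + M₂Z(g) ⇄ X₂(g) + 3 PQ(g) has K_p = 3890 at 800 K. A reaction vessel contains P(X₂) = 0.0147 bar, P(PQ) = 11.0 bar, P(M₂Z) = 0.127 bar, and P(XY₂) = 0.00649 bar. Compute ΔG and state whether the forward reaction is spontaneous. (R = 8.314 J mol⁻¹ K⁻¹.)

ΔG = 12.0 kJ/mol; the forward reaction is non-spontaneous

Q_p = P(X₂)·P(PQ)³ / (P(XY₂)·P(M₂Z)) = (0.0147)·(11.0)³ / ((0.00649)·(0.127)) = 23700
ΔG = RT ln(Q_p/K_p) = (8.314 J mol⁻¹ K⁻¹)(800 K) × ln(23700/3890)
   = (6.651 kJ/mol)(1.807) = 12.0 kJ/mol
ΔG > 0, so the forward reaction is non-spontaneous (proceeds in reverse).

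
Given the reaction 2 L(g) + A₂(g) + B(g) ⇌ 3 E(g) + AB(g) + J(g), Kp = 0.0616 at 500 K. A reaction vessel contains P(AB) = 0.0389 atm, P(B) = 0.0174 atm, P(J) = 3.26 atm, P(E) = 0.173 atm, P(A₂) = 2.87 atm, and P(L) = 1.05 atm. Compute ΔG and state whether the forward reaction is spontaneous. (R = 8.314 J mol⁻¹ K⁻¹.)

ΔG = -6.83 kJ/mol; the forward reaction is spontaneous

Qp = P(E)³·P(AB)·P(J) / (P(L)²·P(A₂)·P(B)) = (0.173)³·(0.0389)·(3.26) / ((1.05)²·(2.87)·(0.0174)) = 0.0119
ΔG = RT ln(Qp/Kp) = (8.314 J mol⁻¹ K⁻¹)(500 K) × ln(0.0119/0.0616)
   = (4.157 kJ/mol)(-1.644) = -6.83 kJ/mol
ΔG < 0, so the forward reaction is spontaneous (proceeds forward).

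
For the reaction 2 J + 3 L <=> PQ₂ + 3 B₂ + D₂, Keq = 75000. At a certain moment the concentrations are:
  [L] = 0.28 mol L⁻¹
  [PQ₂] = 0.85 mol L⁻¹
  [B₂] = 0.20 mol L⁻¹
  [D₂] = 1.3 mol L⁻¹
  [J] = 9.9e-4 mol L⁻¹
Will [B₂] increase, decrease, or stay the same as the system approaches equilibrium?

decrease

Q = [PQ₂]·[B₂]³·[D₂] / ([J]²·[L]³) = (0.85)·(0.20)³·(1.3) / ((9.9e-4)²·(0.28)³) = 4.1e5
Q = 4.1e5 > Keq = 75000: net reverse reaction.
B₂ is a product, so it decreases.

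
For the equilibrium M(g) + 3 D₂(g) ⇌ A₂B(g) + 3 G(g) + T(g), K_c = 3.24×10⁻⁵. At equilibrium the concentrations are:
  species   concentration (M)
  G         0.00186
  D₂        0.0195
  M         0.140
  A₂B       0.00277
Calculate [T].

[T] = 1.89 M

At equilibrium, K_c = [A₂B]·[G]³·[T] / ([M]·[D₂]³) = 3.24×10⁻⁵.
(0.00277)·(0.00186)³·([T]) / ((0.140)·(0.0195)³) = 3.24×10⁻⁵
[T] = 1.89 M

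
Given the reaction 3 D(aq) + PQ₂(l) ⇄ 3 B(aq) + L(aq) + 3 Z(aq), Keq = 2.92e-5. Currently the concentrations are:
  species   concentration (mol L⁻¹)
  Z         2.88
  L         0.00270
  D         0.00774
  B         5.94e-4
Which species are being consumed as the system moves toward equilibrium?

none (at equilibrium)

(PQ₂ is a pure liquid — omitted from Q.)
Q = [B]³·[L]·[Z]³ / [D]³ = (5.94e-4)³·(0.00270)·(2.88)³ / (0.00774)³ = 2.92e-5
Q = 2.92e-5 = Keq; the system is at equilibrium.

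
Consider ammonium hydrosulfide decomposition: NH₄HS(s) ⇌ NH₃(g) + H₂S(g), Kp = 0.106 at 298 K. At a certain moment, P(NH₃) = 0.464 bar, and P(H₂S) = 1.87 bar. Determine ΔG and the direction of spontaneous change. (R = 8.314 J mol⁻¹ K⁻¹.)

(NH₄HS is a pure solid — omitted from Qp.)
Qp = P(NH₃)·P(H₂S) = (0.464)·(1.87) = 0.868
ΔG = RT ln(Qp/Kp) = (8.314 J mol⁻¹ K⁻¹)(298 K) × ln(0.868/0.106)
   = (2.478 kJ/mol)(2.103) = 5.21 kJ/mol
ΔG > 0, so the forward reaction is non-spontaneous (proceeds in reverse).

ΔG = 5.21 kJ/mol; the forward reaction is non-spontaneous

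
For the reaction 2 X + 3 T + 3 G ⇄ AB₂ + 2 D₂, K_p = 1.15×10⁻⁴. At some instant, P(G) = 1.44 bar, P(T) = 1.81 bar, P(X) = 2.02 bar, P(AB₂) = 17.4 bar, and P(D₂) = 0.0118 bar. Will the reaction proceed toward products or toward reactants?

Q_p = P(AB₂)·P(D₂)² / (P(X)²·P(T)³·P(G)³) = (17.4)·(0.0118)² / ((2.02)²·(1.81)³·(1.44)³) = 3.35×10⁻⁵
Q_p = 3.35×10⁻⁵ < K_p = 1.15×10⁻⁴, so the forward reaction proceeds.

in the forward direction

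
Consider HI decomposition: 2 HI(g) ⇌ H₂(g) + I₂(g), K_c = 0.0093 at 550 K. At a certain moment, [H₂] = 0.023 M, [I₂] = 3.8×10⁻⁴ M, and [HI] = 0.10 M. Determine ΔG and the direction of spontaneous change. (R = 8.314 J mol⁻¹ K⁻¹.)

Q_c = [H₂]·[I₂] / [HI]² = (0.023)·(3.8×10⁻⁴) / (0.10)² = 8.74×10⁻⁴
ΔG = RT ln(Q_c/K_c) = (8.314 J mol⁻¹ K⁻¹)(550 K) × ln(8.74×10⁻⁴/0.0093)
   = (4.573 kJ/mol)(-2.365) = -10.8 kJ/mol
ΔG < 0, so the forward reaction is spontaneous (proceeds forward).

ΔG = -10.8 kJ/mol; the forward reaction is spontaneous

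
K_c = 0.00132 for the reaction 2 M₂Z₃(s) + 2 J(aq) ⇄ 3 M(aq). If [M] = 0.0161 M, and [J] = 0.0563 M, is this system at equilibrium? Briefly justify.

(M₂Z₃ is a pure solid — omitted from Q_c.)
Q_c = [M]³ / [J]² = (0.0161)³ / (0.0563)² = 0.00132
Q_c = 0.00132 = K_c; the system is at equilibrium.

yes, at equilibrium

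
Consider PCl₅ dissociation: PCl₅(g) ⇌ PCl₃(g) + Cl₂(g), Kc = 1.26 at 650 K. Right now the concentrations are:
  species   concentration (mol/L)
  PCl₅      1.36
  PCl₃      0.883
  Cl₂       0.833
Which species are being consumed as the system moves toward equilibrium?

Qc = [PCl₃]·[Cl₂] / [PCl₅] = (0.883)·(0.833) / (1.36) = 0.541
Qc = 0.541 < Kc = 1.26: net forward reaction.

PCl₅ (reactants)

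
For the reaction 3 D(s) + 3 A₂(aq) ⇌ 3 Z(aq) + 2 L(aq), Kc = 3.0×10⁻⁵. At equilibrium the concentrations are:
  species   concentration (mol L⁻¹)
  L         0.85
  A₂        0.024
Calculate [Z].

(D is a pure solid — omitted from Kc.)
At equilibrium, Kc = [Z]³·[L]² / [A₂]³ = 3.0×10⁻⁵.
([Z])³·(0.85)² / (0.024)³ = 3.0×10⁻⁵
[Z]³ = 5.74×10⁻¹⁰ ⇒ [Z] = 8.3×10⁻⁴ mol L⁻¹

[Z] = 8.3×10⁻⁴ mol L⁻¹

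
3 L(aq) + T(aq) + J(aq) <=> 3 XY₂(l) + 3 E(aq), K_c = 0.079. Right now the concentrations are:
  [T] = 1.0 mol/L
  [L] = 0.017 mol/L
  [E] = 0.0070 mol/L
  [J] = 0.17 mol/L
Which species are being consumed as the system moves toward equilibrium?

XY₂, E (products)

(XY₂ is a pure liquid — omitted from Q_c.)
Q_c = [E]³ / ([L]³·[T]·[J]) = (0.0070)³ / ((0.017)³·(1.0)·(0.17)) = 0.41
Q_c = 0.41 > K_c = 0.079: net reverse reaction.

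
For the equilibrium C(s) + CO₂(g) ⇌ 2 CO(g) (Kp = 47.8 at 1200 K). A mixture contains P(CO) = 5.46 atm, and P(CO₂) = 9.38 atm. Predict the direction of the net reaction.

(C is a pure solid — omitted from Qp.)
Qp = P(CO)² / P(CO₂) = (5.46)² / (9.38) = 3.18
Qp = 3.18 < Kp = 47.8, so the forward reaction proceeds.

forward (toward products)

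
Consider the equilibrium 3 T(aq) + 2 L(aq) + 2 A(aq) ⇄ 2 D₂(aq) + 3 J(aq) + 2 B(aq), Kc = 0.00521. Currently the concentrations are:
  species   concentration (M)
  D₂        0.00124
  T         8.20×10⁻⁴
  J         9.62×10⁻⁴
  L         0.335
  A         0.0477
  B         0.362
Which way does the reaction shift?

Qc = [D₂]²·[J]³·[B]² / ([T]³·[L]²·[A]²) = (0.00124)²·(9.62×10⁻⁴)³·(0.362)² / ((8.20×10⁻⁴)³·(0.335)²·(0.0477)²) = 0.00127
Qc = 0.00127 < Kc = 0.00521, so the forward reaction proceeds.

forward (toward products)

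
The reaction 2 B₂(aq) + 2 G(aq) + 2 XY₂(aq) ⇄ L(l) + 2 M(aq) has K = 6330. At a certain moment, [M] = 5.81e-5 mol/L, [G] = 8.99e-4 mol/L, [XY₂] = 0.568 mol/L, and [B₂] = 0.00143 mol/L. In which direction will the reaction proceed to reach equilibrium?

neither direction; the system is at equilibrium

(L is a pure liquid — omitted from Q.)
Q = [M]² / ([B₂]²·[G]²·[XY₂]²) = (5.81e-5)² / ((0.00143)²·(8.99e-4)²·(0.568)²) = 6330
Q = 6330 = K, so the system is already at equilibrium.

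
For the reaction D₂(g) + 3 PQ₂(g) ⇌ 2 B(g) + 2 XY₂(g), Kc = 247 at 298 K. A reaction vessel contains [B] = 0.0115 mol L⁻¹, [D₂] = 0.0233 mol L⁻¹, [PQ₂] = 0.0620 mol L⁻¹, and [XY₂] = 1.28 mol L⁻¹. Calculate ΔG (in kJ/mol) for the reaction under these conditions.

Qc = [B]²·[XY₂]² / ([D₂]·[PQ₂]³) = (0.0115)²·(1.28)² / ((0.0233)·(0.0620)³) = 39.0
ΔG = RT ln(Qc/Kc) = (8.314 J mol⁻¹ K⁻¹)(298 K) × ln(39.0/247)
   = (2.478 kJ/mol)(-1.846) = -4.57 kJ/mol
ΔG < 0, so the forward reaction is spontaneous (proceeds forward).

ΔG = -4.57 kJ/mol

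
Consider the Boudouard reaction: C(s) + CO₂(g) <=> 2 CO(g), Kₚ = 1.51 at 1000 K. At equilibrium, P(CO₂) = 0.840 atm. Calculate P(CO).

(C is a pure solid — omitted from Kₚ.)
At equilibrium, Kₚ = P(CO)² / P(CO₂) = 1.51.
(P(CO))² / (0.840) = 1.51
P(CO)² = 1.27 ⇒ P(CO) = 1.13 atm

P(CO) = 1.13 atm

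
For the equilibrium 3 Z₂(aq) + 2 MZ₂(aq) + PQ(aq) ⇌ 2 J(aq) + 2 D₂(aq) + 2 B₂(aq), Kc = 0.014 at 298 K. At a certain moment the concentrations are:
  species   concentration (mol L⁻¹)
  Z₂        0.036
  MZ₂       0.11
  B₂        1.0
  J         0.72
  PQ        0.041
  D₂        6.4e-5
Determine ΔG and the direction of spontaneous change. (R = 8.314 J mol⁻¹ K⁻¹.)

Qc = [J]²·[D₂]²·[B₂]² / ([Z₂]³·[MZ₂]²·[PQ]) = (0.72)²·(6.4e-5)²·(1.0)² / ((0.036)³·(0.11)²·(0.041)) = 0.0917
ΔG = RT ln(Qc/Kc) = (8.314 J mol⁻¹ K⁻¹)(298 K) × ln(0.0917/0.014)
   = (2.478 kJ/mol)(1.879) = 4.66 kJ/mol
ΔG > 0, so the forward reaction is non-spontaneous (proceeds in reverse).

ΔG = 4.66 kJ/mol; the forward reaction is non-spontaneous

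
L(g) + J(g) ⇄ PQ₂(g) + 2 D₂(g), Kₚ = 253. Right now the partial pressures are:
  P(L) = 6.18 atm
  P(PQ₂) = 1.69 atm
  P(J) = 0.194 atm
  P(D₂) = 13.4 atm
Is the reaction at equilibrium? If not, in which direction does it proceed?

no net change (already at equilibrium)

Qₚ = P(PQ₂)·P(D₂)² / (P(L)·P(J)) = (1.69)·(13.4)² / ((6.18)·(0.194)) = 253
Qₚ = 253 = Kₚ, so the system is already at equilibrium.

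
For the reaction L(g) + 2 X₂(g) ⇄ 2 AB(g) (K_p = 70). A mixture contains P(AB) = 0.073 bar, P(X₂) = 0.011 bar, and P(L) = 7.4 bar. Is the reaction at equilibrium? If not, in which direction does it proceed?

Q_p = P(AB)² / (P(L)·P(X₂)²) = (0.073)² / ((7.4)·(0.011)²) = 6.0
Q_p = 6.0 < K_p = 70, so the forward reaction proceeds.

to the right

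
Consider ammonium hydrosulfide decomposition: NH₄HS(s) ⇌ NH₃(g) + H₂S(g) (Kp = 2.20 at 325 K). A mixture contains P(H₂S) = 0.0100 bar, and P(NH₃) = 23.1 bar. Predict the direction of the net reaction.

(NH₄HS is a pure solid — omitted from Qp.)
Qp = P(NH₃)·P(H₂S) = (23.1)·(0.0100) = 0.231
Qp = 0.231 < Kp = 2.20, so the forward reaction proceeds.

toward products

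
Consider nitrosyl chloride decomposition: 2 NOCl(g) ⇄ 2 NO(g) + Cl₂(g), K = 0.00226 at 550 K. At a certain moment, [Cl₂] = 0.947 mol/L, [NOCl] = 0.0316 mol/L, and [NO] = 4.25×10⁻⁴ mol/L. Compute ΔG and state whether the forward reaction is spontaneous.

Q = [NO]²·[Cl₂] / [NOCl]² = (4.25×10⁻⁴)²·(0.947) / (0.0316)² = 1.71×10⁻⁴
ΔG = RT ln(Q/K) = (8.314 J mol⁻¹ K⁻¹)(550 K) × ln(1.71×10⁻⁴/0.00226)
   = (4.573 kJ/mol)(-2.581) = -11.8 kJ/mol
ΔG < 0, so the forward reaction is spontaneous (proceeds forward).

ΔG = -11.8 kJ/mol; the forward reaction is spontaneous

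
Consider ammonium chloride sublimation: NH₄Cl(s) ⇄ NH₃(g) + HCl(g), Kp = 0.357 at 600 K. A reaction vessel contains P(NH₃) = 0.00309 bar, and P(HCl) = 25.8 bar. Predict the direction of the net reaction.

(NH₄Cl is a pure solid — omitted from Qp.)
Qp = P(NH₃)·P(HCl) = (0.00309)·(25.8) = 0.0797
Qp = 0.0797 < Kp = 0.357, so the forward reaction proceeds.

in the forward direction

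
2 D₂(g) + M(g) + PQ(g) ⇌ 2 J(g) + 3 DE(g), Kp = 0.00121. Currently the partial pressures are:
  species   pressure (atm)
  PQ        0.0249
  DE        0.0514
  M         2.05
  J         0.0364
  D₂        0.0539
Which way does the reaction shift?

no net change (already at equilibrium)

Qp = P(J)²·P(DE)³ / (P(D₂)²·P(M)·P(PQ)) = (0.0364)²·(0.0514)³ / ((0.0539)²·(2.05)·(0.0249)) = 0.00121
Qp = 0.00121 = Kp, so the system is already at equilibrium.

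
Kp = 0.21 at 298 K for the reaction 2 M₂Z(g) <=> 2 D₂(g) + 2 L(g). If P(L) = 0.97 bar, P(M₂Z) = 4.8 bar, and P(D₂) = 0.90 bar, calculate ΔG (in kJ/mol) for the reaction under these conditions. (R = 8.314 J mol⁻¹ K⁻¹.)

Qp = P(D₂)²·P(L)² / P(M₂Z)² = (0.90)²·(0.97)² / (4.8)² = 0.0331
ΔG = RT ln(Qp/Kp) = (8.314 J mol⁻¹ K⁻¹)(298 K) × ln(0.0331/0.21)
   = (2.478 kJ/mol)(-1.848) = -4.58 kJ/mol
ΔG < 0, so the forward reaction is spontaneous (proceeds forward).

ΔG = -4.58 kJ/mol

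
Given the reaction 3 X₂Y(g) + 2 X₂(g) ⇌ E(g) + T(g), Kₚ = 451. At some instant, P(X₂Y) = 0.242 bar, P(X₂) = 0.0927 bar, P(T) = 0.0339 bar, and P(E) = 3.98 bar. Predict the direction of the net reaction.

toward reactants

Qₚ = P(E)·P(T) / (P(X₂Y)³·P(X₂)²) = (3.98)·(0.0339) / ((0.242)³·(0.0927)²) = 1110
Qₚ = 1110 > Kₚ = 451, so the reverse reaction proceeds.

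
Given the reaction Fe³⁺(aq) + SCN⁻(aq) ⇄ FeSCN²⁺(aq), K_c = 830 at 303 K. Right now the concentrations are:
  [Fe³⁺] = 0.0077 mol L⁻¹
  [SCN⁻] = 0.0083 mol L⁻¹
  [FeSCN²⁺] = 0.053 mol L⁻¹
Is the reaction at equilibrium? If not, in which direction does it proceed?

Q_c = [FeSCN²⁺] / ([Fe³⁺]·[SCN⁻]) = (0.053) / ((0.0077)·(0.0083)) = 830
Q_c = 830 = K_c, so the system is already at equilibrium.

neither direction; the system is at equilibrium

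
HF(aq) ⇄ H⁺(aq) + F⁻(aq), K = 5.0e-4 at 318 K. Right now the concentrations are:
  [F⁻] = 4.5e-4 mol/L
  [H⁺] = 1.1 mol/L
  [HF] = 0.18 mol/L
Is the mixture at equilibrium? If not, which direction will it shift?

Q = [H⁺]·[F⁻] / [HF] = (1.1)·(4.5e-4) / (0.18) = 0.0028
Q = 0.0028 > K = 5.0e-4: net reverse reaction.

no; Q > K, reaction proceeds in reverse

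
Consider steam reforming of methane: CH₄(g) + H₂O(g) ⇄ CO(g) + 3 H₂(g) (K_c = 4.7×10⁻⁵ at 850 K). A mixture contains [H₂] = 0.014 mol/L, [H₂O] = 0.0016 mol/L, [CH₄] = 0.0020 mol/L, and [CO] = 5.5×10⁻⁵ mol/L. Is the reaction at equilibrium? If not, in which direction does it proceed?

at equilibrium

Q_c = [CO]·[H₂]³ / ([CH₄]·[H₂O]) = (5.5×10⁻⁵)·(0.014)³ / ((0.0020)·(0.0016)) = 4.7×10⁻⁵
Q_c = 4.7×10⁻⁵ = K_c, so the system is already at equilibrium.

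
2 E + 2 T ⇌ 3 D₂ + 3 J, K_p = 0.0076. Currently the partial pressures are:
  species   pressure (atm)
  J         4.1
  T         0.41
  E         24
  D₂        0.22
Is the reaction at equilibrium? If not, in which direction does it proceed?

no net change (already at equilibrium)

Q_p = P(D₂)³·P(J)³ / (P(E)²·P(T)²) = (0.22)³·(4.1)³ / ((24)²·(0.41)²) = 0.0076
Q_p = 0.0076 = K_p, so the system is already at equilibrium.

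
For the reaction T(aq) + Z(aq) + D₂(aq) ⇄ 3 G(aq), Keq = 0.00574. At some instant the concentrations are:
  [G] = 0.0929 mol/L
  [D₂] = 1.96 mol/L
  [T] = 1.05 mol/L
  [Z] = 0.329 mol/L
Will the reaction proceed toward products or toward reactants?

in the forward direction

Q = [G]³ / ([T]·[Z]·[D₂]) = (0.0929)³ / ((1.05)·(0.329)·(1.96)) = 0.00118
Q = 0.00118 < Keq = 0.00574, so the forward reaction proceeds.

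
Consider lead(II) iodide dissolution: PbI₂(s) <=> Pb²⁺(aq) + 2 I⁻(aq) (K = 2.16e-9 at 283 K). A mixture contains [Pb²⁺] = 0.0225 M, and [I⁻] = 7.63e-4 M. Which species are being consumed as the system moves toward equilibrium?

Pb²⁺, I⁻ (products)

(PbI₂ is a pure solid — omitted from Q.)
Q = [Pb²⁺]·[I⁻]² = (0.0225)·(7.63e-4)² = 1.31e-8
Q = 1.31e-8 > K = 2.16e-9: net reverse reaction.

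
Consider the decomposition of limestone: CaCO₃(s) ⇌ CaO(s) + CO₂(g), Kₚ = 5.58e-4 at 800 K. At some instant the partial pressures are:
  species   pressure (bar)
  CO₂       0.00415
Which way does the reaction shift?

in the reverse direction

(CaCO₃, CaO are pure solids — omitted from Qₚ.)
Qₚ = P(CO₂) = 0.00415
Qₚ = 0.00415 > Kₚ = 5.58e-4, so the reverse reaction proceeds.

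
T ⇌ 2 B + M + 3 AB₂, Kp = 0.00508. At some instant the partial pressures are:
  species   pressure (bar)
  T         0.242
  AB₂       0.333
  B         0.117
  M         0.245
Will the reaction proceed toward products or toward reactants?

forward (toward products)

Qp = P(B)²·P(M)·P(AB₂)³ / P(T) = (0.117)²·(0.245)·(0.333)³ / (0.242) = 5.12×10⁻⁴
Qp = 5.12×10⁻⁴ < Kp = 0.00508, so the forward reaction proceeds.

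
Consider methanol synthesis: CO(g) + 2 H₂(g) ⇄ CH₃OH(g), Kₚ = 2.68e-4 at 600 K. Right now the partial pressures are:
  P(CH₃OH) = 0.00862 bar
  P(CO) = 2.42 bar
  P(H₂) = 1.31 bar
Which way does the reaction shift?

in the reverse direction

Qₚ = P(CH₃OH) / (P(CO)·P(H₂)²) = (0.00862) / ((2.42)·(1.31)²) = 0.00208
Qₚ = 0.00208 > Kₚ = 2.68e-4, so the reverse reaction proceeds.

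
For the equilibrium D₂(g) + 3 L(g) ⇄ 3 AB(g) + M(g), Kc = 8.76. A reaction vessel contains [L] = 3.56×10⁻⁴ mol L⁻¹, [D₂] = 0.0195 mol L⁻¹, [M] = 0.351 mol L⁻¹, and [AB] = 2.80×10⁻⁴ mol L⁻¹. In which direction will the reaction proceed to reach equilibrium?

no net change (already at equilibrium)

Qc = [AB]³·[M] / ([D₂]·[L]³) = (2.80×10⁻⁴)³·(0.351) / ((0.0195)·(3.56×10⁻⁴)³) = 8.76
Qc = 8.76 = Kc, so the system is already at equilibrium.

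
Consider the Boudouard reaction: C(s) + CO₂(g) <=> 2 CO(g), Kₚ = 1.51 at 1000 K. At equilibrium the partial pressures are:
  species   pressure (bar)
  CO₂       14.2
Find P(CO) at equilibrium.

P(CO) = 4.63 bar

(C is a pure solid — omitted from Kₚ.)
At equilibrium, Kₚ = P(CO)² / P(CO₂) = 1.51.
(P(CO))² / (14.2) = 1.51
P(CO)² = 21.4 ⇒ P(CO) = 4.63 bar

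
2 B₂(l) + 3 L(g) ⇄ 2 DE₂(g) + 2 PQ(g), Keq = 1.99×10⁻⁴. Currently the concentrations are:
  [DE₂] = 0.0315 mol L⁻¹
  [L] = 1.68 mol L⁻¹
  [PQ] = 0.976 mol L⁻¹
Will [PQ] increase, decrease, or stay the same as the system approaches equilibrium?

(B₂ is a pure liquid — omitted from Q.)
Q = [DE₂]²·[PQ]² / [L]³ = (0.0315)²·(0.976)² / (1.68)³ = 1.99×10⁻⁴
Q = 1.99×10⁻⁴ = Keq; the system is at equilibrium.

stay the same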